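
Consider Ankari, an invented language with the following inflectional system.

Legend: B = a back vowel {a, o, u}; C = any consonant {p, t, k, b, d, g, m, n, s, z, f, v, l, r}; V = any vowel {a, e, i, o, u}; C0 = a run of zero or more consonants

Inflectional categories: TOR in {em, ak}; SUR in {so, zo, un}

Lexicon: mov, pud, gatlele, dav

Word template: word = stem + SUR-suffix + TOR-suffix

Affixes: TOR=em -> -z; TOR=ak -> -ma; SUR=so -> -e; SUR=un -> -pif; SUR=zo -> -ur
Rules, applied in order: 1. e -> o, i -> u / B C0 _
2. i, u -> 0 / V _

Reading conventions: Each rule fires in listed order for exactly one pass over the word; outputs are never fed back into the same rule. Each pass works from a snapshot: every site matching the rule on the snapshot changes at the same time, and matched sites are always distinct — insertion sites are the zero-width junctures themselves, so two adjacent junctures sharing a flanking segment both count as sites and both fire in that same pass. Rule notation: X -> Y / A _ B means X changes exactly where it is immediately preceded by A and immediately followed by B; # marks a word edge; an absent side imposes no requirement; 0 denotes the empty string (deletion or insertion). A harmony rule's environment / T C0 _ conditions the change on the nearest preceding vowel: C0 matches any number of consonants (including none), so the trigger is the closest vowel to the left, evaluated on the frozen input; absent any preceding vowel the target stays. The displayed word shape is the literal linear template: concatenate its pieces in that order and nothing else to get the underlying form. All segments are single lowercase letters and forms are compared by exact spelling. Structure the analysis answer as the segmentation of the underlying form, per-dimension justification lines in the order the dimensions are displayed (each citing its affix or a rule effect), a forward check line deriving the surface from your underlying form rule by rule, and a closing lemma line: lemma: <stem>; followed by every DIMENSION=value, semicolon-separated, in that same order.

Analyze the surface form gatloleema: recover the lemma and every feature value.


underlying: gatlele-e-ma
TOR=ak - signalled by the affix -ma
SUR=so - signalled by the affix -e
check: gatleleema -> gatloleema -> gatloleema
lemma: gatlele; TOR=ak; SUR=so


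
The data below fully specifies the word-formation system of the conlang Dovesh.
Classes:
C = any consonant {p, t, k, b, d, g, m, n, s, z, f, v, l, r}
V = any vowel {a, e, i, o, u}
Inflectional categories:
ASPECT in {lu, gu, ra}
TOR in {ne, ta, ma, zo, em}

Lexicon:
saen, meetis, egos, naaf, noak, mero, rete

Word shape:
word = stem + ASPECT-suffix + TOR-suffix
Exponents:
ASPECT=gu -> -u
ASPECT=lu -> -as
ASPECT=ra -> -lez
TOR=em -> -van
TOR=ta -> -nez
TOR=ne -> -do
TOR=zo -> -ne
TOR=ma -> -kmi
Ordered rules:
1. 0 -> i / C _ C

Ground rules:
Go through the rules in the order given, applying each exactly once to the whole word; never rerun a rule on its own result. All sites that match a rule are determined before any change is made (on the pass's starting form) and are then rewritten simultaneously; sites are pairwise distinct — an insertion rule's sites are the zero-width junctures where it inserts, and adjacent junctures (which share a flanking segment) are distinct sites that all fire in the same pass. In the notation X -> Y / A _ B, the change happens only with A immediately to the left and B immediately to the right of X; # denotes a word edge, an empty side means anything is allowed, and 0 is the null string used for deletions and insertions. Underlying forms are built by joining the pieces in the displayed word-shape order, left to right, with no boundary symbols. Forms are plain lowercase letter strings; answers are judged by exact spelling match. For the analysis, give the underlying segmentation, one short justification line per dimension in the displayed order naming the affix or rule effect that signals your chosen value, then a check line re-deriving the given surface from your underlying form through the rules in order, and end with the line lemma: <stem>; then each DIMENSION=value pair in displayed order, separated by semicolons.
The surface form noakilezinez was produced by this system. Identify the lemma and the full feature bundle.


underlying: noak-lez-nez
ASPECT=ra - signalled by the affix -lez
TOR=ta - signalled by the affix -nez
check: noakleznez -> noakilezinez
lemma: noak; ASPECT=ra; TOR=ta


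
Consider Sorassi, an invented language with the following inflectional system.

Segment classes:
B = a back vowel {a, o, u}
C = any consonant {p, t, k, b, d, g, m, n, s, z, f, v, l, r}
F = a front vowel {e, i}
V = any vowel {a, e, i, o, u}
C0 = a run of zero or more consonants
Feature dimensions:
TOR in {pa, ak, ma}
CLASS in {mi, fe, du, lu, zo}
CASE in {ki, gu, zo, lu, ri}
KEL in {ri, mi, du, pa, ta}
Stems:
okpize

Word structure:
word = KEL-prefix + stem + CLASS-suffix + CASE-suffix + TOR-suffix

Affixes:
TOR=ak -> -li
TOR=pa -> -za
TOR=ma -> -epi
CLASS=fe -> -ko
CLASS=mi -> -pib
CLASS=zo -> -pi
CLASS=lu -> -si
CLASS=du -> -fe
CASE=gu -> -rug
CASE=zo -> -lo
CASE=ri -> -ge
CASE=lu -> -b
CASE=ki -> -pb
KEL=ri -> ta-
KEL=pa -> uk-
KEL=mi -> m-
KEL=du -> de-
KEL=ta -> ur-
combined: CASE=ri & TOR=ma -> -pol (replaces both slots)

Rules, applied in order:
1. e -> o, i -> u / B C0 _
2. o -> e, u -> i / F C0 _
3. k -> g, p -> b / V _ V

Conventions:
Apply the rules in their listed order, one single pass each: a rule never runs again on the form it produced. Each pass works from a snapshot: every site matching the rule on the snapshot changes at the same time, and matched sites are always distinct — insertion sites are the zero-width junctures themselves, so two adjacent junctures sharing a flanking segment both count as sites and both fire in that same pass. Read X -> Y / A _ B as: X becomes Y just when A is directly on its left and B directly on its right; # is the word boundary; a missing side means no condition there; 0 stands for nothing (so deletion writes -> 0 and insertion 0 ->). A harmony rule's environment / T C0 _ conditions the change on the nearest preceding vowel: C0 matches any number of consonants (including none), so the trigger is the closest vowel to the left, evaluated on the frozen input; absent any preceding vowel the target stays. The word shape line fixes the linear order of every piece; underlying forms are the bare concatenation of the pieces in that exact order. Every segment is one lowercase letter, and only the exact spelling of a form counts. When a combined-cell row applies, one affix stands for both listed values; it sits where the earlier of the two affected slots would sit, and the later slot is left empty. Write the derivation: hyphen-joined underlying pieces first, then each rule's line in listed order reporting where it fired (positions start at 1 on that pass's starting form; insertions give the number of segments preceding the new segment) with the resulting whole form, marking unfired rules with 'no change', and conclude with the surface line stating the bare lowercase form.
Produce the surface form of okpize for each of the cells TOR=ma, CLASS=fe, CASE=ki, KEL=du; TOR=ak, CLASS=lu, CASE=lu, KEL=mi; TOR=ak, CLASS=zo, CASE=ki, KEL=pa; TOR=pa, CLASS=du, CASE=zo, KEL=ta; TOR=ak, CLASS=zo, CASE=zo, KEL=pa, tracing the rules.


cell TOR=ma, CLASS=fe, CASE=ki, KEL=du:
underlying: de-okpize-ko-pb-epi
1. e -> o, i -> u / B C0 _: fires at position(s) 6, 13: deokpuzekopbopi
2. o -> e, u -> i / F C0 _: fires at position(s) 3, 10: deekpuzekepbopi
3. k -> g, p -> b / V _ V: fires at position(s) 9, 14: deekpuzegepbobi
surface: deekpuzegepbobi

cell TOR=ak, CLASS=lu, CASE=lu, KEL=mi:
underlying: m-okpize-si-b-li
1. e -> o, i -> u / B C0 _: fires at position(s) 5: mokpuzesibli
2. o -> e, u -> i / F C0 _: no change
3. k -> g, p -> b / V _ V: no change
surface: mokpuzesibli

cell TOR=ak, CLASS=zo, CASE=ki, KEL=pa:
underlying: uk-okpize-pi-pb-li
1. e -> o, i -> u / B C0 _: fires at position(s) 6: ukokpuzepipbli
2. o -> e, u -> i / F C0 _: no change
3. k -> g, p -> b / V _ V: fires at position(s) 2, 9: ugokpuzebipbli
surface: ugokpuzebipbli

cell TOR=pa, CLASS=du, CASE=zo, KEL=ta:
underlying: ur-okpize-fe-lo-za
1. e -> o, i -> u / B C0 _: fires at position(s) 6: urokpuzefeloza
2. o -> e, u -> i / F C0 _: fires at position(s) 12: urokpuzefeleza
3. k -> g, p -> b / V _ V: no change
surface: urokpuzefeleza

cell TOR=ak, CLASS=zo, CASE=zo, KEL=pa:
underlying: uk-okpize-pi-lo-li
1. e -> o, i -> u / B C0 _: fires at position(s) 6, 14: ukokpuzepilolu
2. o -> e, u -> i / F C0 _: fires at position(s) 12: ukokpuzepilelu
3. k -> g, p -> b / V _ V: fires at position(s) 2, 9: ugokpuzebilelu
surface: ugokpuzebilelu


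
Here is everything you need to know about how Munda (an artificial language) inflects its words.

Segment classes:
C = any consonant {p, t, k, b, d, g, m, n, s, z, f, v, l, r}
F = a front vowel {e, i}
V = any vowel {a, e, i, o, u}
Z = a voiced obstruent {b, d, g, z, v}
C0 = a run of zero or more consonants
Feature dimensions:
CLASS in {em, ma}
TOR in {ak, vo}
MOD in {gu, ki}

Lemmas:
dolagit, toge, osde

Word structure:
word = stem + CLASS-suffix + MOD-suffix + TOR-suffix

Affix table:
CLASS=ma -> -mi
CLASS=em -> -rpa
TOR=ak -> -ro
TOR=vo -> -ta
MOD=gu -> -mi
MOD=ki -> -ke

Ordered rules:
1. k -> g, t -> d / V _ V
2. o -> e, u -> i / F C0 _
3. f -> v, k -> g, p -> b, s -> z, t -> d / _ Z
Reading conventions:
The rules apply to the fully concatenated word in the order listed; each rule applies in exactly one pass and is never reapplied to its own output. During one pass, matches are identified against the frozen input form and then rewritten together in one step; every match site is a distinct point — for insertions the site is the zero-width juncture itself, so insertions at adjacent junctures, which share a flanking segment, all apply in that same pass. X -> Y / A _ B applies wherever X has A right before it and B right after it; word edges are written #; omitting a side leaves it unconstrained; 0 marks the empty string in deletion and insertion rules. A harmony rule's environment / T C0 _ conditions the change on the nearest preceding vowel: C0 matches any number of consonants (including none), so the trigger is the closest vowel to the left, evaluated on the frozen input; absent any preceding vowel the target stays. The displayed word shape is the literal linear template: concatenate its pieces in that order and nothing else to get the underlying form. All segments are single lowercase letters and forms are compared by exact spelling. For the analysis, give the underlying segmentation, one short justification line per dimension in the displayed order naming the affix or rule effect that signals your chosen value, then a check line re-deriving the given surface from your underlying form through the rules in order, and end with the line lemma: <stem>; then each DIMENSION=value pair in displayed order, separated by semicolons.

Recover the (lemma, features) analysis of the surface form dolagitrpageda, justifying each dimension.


underlying: dolagit-rpa-ke-ta
CLASS=em - signalled by the affix -rpa
TOR=vo - signalled by the affix -ta
MOD=ki - signalled by the affix -ke
check: dolagitrpaketa -> dolagitrpageda -> dolagitrpageda -> dolagitrpageda
lemma: dolagit; CLASS=em; TOR=vo; MOD=ki


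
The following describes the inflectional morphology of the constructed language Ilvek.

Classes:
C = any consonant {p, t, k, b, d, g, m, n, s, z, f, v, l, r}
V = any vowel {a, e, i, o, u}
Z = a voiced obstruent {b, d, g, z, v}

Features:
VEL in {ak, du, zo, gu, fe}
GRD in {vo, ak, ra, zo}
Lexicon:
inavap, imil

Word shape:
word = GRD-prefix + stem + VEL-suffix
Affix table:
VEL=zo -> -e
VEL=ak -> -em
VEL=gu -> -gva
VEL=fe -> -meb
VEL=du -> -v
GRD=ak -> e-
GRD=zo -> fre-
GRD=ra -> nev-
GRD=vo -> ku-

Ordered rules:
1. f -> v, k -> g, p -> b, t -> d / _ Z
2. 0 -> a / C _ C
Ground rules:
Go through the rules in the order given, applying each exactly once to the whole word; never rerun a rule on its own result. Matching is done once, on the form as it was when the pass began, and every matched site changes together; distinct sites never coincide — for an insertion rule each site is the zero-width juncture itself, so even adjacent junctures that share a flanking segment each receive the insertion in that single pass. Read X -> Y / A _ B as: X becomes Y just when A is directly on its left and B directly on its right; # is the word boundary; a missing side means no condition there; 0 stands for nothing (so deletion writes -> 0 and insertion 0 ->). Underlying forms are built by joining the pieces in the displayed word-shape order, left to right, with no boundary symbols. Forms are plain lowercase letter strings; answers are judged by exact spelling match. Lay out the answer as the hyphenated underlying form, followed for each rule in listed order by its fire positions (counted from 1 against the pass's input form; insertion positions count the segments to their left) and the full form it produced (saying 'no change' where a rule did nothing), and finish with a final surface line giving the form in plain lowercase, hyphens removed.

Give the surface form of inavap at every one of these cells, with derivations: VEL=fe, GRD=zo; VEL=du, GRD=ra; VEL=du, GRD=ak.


cell VEL=fe, GRD=zo:
underlying: fre-inavap-meb
1. f -> v, k -> g, p -> b, t -> d / _ Z: no change
2. 0 -> a / C _ C: inserts after position(s) 1, 9: fareinavapameb
surface: fareinavapameb

cell VEL=du, GRD=ra:
underlying: nev-inavap-v
1. f -> v, k -> g, p -> b, t -> d / _ Z: fires at position(s) 9: nevinavabv
2. 0 -> a / C _ C: inserts after position(s) 9: nevinavabav
surface: nevinavabav

cell VEL=du, GRD=ak:
underlying: e-inavap-v
1. f -> v, k -> g, p -> b, t -> d / _ Z: fires at position(s) 7: einavabv
2. 0 -> a / C _ C: inserts after position(s) 7: einavabav
surface: einavabav


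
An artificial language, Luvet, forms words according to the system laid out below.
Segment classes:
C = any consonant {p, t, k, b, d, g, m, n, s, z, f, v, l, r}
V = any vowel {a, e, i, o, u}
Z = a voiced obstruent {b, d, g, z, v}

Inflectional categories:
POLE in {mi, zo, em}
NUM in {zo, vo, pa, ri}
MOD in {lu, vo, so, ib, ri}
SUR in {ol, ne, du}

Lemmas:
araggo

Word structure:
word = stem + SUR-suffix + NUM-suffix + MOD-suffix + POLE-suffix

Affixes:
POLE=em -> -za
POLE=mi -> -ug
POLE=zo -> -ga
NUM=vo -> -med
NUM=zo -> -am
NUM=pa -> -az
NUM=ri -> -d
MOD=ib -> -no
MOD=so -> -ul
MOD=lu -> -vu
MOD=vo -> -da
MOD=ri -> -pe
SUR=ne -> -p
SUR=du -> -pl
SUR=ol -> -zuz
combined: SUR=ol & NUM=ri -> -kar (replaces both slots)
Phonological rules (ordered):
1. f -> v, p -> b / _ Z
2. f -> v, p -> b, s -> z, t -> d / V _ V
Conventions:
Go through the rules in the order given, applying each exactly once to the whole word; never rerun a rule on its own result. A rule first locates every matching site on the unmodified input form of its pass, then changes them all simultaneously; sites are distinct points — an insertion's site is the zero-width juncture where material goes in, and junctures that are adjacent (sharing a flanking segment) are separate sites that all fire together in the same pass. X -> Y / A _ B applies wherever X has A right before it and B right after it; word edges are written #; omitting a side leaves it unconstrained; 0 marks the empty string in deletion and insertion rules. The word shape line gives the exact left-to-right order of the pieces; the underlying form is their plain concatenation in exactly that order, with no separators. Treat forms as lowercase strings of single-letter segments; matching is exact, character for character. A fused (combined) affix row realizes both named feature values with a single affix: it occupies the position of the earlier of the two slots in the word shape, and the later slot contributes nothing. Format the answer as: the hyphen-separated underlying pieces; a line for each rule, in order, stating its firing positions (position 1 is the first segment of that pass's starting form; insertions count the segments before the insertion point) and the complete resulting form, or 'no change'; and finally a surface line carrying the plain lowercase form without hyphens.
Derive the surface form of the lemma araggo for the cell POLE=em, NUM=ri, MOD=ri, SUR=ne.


underlying: araggo-p-d-pe-za
1. f -> v, p -> b / _ Z: fires at position(s) 7: araggobdpeza
2. f -> v, p -> b, s -> z, t -> d / V _ V: no change
surface: araggobdpeza


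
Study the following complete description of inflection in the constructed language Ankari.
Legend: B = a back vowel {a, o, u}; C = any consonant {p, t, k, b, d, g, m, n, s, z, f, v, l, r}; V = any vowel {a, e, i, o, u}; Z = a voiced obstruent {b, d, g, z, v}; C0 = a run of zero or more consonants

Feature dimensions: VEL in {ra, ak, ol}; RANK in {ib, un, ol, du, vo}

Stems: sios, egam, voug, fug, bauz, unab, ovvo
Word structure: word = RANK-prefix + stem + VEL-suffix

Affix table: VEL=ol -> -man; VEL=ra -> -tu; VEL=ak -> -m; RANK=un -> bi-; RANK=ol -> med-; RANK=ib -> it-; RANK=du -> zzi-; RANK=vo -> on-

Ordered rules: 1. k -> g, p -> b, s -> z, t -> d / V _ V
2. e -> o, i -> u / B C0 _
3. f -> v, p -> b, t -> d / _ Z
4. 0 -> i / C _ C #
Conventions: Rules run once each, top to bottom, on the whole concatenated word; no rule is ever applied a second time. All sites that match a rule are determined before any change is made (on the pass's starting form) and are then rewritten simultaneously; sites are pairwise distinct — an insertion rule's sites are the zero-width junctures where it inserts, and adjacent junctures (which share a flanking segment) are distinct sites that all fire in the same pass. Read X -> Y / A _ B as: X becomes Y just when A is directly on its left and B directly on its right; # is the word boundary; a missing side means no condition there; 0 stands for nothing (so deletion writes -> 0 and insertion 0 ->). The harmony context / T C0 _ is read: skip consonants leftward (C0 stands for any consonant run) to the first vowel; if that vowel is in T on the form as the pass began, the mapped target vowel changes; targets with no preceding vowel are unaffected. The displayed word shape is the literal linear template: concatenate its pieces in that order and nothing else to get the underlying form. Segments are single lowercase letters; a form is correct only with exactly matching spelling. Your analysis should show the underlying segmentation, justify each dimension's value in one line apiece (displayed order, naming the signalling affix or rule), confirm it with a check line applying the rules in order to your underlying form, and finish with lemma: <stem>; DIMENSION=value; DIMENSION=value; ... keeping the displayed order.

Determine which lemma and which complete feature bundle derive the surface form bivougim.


underlying: bi-voug-m
VEL=ak - signalled by the affix -m
RANK=un - signalled by the affix bi-
check: bivougm -> bivougm -> bivougm -> bivougm -> bivougim
lemma: voug; VEL=ak; RANK=un


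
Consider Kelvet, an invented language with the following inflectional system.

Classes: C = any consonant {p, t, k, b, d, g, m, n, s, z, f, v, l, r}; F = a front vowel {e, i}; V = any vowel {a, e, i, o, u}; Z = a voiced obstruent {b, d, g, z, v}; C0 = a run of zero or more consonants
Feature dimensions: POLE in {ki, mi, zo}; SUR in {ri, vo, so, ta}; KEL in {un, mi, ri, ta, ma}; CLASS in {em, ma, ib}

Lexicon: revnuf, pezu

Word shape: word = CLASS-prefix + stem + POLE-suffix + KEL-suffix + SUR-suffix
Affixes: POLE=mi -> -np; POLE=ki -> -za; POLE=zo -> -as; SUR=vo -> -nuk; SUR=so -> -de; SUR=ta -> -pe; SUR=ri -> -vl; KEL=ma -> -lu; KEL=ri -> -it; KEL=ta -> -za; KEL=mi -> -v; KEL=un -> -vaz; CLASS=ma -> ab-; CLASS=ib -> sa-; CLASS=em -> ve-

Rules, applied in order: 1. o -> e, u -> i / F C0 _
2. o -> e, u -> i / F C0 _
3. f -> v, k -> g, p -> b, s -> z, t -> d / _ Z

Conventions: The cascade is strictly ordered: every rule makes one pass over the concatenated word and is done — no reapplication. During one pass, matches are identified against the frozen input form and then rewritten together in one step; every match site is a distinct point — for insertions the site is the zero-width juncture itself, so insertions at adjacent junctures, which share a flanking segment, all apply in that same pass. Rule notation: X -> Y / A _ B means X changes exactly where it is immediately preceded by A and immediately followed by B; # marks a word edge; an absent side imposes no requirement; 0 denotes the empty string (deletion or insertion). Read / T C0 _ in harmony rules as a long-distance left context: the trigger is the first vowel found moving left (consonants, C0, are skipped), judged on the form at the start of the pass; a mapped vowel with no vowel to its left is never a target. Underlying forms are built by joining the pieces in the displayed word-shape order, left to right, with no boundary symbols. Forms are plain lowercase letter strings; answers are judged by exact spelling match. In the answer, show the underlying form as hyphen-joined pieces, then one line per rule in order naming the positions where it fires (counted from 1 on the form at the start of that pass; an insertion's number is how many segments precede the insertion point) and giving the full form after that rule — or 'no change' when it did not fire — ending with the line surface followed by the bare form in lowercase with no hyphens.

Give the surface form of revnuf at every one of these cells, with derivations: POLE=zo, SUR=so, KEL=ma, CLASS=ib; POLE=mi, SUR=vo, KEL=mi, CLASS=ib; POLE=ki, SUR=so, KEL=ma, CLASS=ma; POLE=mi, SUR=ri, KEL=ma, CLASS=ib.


cell POLE=zo, SUR=so, KEL=ma, CLASS=ib:
underlying: sa-revnuf-as-lu-de
1. o -> e, u -> i / F C0 _: fires at position(s) 7: sarevnifaslude
2. o -> e, u -> i / F C0 _: no change
3. f -> v, k -> g, p -> b, s -> z, t -> d / _ Z: no change
surface: sarevnifaslude

cell POLE=mi, SUR=vo, KEL=mi, CLASS=ib:
underlying: sa-revnuf-np-v-nuk
1. o -> e, u -> i / F C0 _: fires at position(s) 7: sarevnifnpvnuk
2. o -> e, u -> i / F C0 _: fires at position(s) 13: sarevnifnpvnik
3. f -> v, k -> g, p -> b, s -> z, t -> d / _ Z: fires at position(s) 10: sarevnifnbvnik
surface: sarevnifnbvnik

cell POLE=ki, SUR=so, KEL=ma, CLASS=ma:
underlying: ab-revnuf-za-lu-de
1. o -> e, u -> i / F C0 _: fires at position(s) 7: abrevnifzalude
2. o -> e, u -> i / F C0 _: no change
3. f -> v, k -> g, p -> b, s -> z, t -> d / _ Z: fires at position(s) 8: abrevnivzalude
surface: abrevnivzalude

cell POLE=mi, SUR=ri, KEL=ma, CLASS=ib:
underlying: sa-revnuf-np-lu-vl
1. o -> e, u -> i / F C0 _: fires at position(s) 7: sarevnifnpluvl
2. o -> e, u -> i / F C0 _: fires at position(s) 12: sarevnifnplivl
3. f -> v, k -> g, p -> b, s -> z, t -> d / _ Z: no change
surface: sarevnifnplivl


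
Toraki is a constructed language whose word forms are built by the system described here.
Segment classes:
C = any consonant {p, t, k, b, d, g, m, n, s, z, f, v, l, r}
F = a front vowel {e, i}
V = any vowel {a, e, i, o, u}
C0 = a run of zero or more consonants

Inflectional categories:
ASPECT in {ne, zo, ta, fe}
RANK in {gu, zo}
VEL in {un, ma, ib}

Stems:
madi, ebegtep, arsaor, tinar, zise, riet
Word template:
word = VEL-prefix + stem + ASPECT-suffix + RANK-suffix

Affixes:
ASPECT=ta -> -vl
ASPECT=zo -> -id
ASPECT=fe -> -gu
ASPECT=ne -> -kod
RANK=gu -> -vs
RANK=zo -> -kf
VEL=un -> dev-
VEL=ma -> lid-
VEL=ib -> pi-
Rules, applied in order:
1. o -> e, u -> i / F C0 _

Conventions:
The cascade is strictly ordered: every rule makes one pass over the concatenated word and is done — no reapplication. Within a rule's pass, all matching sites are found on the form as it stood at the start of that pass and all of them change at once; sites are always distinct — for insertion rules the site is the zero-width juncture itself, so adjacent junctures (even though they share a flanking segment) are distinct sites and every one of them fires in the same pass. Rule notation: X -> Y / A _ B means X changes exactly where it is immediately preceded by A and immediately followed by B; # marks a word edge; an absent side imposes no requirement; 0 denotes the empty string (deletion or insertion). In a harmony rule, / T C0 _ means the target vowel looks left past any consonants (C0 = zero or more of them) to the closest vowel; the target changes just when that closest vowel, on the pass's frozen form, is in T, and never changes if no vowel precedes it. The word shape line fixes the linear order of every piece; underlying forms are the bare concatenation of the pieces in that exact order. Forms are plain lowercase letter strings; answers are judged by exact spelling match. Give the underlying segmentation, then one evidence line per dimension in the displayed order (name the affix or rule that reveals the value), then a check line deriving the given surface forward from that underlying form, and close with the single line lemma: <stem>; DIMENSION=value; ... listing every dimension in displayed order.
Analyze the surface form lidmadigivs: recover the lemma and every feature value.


underlying: lid-madi-gu-vs
ASPECT=fe - signalled by the affix -gu
RANK=gu - signalled by the affix -vs
VEL=ma - signalled by the affix lid-
check: lidmadiguvs -> lidmadigivs
lemma: madi; ASPECT=fe; RANK=gu; VEL=ma


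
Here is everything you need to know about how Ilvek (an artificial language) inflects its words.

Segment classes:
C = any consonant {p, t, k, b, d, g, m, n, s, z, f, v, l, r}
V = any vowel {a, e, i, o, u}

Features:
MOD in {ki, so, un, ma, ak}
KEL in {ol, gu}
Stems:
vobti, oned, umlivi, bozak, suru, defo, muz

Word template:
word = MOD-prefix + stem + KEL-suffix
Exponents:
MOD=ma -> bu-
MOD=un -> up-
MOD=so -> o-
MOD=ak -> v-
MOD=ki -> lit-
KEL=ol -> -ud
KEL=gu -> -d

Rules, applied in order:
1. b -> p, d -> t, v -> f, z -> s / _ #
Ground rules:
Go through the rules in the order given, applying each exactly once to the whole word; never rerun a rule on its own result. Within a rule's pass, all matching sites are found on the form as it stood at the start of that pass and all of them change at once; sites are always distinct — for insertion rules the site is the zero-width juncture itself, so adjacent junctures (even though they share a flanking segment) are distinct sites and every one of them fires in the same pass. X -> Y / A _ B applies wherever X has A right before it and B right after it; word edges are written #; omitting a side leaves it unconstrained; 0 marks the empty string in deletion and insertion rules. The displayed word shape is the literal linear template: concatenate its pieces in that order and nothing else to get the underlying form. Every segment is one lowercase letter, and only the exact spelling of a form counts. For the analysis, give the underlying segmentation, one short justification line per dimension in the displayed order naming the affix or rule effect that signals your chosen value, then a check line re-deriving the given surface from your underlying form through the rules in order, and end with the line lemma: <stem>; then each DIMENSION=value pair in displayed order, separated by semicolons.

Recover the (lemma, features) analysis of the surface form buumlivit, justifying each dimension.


underlying: bu-umlivi-d
MOD=ma - signalled by the affix bu-
KEL=gu - signalled by the affix -d
check: buumlivid -> buumlivit
lemma: umlivi; MOD=ma; KEL=gu


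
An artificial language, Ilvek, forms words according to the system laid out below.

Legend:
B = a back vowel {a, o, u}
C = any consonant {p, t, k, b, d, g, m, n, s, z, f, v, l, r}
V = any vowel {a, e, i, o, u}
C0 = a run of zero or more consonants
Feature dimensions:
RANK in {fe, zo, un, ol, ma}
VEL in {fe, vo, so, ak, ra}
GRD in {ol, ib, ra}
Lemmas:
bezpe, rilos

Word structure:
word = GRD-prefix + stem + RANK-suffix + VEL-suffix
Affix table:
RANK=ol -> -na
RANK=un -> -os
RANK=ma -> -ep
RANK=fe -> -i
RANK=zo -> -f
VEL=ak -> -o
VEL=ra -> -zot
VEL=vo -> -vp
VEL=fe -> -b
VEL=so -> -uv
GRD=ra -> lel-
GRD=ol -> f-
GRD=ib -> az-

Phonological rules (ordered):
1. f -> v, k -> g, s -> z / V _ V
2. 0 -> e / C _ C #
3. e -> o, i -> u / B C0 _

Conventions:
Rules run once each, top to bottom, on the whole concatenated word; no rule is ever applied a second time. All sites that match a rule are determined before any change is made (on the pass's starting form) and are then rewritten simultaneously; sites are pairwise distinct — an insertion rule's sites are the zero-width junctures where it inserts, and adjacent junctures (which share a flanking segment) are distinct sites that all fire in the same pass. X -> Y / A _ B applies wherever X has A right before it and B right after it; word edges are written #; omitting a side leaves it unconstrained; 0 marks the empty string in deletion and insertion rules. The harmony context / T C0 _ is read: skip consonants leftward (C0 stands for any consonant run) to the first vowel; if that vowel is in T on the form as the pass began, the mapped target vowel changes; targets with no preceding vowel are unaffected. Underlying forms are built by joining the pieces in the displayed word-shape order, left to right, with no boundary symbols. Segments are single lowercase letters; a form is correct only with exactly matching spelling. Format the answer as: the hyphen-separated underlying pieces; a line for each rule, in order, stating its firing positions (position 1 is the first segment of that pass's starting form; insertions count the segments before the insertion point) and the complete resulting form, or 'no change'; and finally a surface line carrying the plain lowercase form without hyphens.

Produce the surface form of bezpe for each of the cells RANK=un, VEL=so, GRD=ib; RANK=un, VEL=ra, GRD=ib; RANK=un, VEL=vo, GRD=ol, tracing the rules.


cell RANK=un, VEL=so, GRD=ib:
underlying: az-bezpe-os-uv
1. f -> v, k -> g, s -> z / V _ V: fires at position(s) 9: azbezpeozuv
2. 0 -> e / C _ C #: no change
3. e -> o, i -> u / B C0 _: fires at position(s) 4: azbozpeozuv
surface: azbozpeozuv

cell RANK=un, VEL=ra, GRD=ib:
underlying: az-bezpe-os-zot
1. f -> v, k -> g, s -> z / V _ V: no change
2. 0 -> e / C _ C #: no change
3. e -> o, i -> u / B C0 _: fires at position(s) 4: azbozpeoszot
surface: azbozpeoszot

cell RANK=un, VEL=vo, GRD=ol:
underlying: f-bezpe-os-vp
1. f -> v, k -> g, s -> z / V _ V: no change
2. 0 -> e / C _ C #: inserts after position(s) 9: fbezpeosvep
3. e -> o, i -> u / B C0 _: fires at position(s) 10: fbezpeosvop
surface: fbezpeosvop


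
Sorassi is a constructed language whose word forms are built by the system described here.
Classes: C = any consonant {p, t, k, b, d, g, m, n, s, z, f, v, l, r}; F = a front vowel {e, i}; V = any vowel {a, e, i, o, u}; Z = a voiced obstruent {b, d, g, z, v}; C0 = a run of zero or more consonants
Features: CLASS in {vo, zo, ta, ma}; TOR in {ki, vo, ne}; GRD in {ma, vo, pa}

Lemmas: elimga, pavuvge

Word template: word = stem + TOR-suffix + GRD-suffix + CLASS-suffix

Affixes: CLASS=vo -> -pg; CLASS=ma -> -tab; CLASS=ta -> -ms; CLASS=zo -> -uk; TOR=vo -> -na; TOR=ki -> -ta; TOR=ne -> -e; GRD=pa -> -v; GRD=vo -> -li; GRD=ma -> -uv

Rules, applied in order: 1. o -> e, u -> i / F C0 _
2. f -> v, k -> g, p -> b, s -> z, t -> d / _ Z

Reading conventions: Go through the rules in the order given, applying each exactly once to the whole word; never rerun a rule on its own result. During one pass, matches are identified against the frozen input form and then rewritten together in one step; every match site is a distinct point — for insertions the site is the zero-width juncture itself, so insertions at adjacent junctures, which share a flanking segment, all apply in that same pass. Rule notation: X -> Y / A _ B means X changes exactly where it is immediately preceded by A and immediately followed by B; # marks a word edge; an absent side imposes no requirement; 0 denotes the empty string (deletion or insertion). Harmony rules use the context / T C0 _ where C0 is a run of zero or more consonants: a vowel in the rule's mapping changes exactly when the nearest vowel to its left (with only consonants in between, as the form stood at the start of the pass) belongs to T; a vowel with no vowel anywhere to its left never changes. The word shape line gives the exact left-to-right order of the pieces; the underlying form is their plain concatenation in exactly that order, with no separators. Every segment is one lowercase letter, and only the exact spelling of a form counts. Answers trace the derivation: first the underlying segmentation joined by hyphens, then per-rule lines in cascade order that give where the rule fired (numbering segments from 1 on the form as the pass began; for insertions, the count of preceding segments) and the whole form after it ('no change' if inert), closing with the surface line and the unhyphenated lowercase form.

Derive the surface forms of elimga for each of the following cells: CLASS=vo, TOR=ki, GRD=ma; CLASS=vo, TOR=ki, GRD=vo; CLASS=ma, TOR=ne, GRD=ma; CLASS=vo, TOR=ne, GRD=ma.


cell CLASS=vo, TOR=ki, GRD=ma:
underlying: elimga-ta-uv-pg
1. o -> e, u -> i / F C0 _: no change
2. f -> v, k -> g, p -> b, s -> z, t -> d / _ Z: fires at position(s) 11: elimgatauvbg
surface: elimgatauvbg

cell CLASS=vo, TOR=ki, GRD=vo:
underlying: elimga-ta-li-pg
1. o -> e, u -> i / F C0 _: no change
2. f -> v, k -> g, p -> b, s -> z, t -> d / _ Z: fires at position(s) 11: elimgatalibg
surface: elimgatalibg

cell CLASS=ma, TOR=ne, GRD=ma:
underlying: elimga-e-uv-tab
1. o -> e, u -> i / F C0 _: fires at position(s) 8: elimgaeivtab
2. f -> v, k -> g, p -> b, s -> z, t -> d / _ Z: no change
surface: elimgaeivtab

cell CLASS=vo, TOR=ne, GRD=ma:
underlying: elimga-e-uv-pg
1. o -> e, u -> i / F C0 _: fires at position(s) 8: elimgaeivpg
2. f -> v, k -> g, p -> b, s -> z, t -> d / _ Z: fires at position(s) 10: elimgaeivbg
surface: elimgaeivbg


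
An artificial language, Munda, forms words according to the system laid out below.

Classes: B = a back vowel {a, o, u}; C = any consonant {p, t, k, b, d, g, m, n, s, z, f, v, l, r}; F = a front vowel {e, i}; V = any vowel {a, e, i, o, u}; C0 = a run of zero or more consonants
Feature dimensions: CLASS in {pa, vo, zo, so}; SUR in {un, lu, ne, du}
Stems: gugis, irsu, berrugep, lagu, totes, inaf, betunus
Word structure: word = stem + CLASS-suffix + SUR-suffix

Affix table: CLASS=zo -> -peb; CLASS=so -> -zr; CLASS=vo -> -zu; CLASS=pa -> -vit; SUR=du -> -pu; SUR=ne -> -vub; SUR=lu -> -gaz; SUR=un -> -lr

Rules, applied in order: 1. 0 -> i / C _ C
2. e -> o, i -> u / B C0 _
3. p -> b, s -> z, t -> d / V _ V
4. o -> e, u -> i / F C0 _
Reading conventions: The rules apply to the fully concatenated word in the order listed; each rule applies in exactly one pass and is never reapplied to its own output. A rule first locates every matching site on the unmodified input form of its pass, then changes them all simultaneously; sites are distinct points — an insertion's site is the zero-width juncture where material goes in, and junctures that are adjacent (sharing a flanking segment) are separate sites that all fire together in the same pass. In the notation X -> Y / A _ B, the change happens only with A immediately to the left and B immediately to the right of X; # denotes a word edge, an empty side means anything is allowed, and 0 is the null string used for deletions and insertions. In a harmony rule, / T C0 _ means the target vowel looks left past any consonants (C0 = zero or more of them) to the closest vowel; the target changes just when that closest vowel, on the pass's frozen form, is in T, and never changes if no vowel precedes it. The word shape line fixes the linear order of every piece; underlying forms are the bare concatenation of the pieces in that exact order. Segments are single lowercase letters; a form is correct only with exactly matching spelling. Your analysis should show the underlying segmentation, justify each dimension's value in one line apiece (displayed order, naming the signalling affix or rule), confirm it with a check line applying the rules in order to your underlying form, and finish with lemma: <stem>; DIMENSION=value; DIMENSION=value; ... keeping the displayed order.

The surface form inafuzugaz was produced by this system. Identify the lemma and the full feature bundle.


underlying: inaf-zu-gaz
CLASS=vo - signalled by the affix -zu
SUR=lu - signalled by the affix -gaz
check: inafzugaz -> inafizugaz -> inafuzugaz -> inafuzugaz -> inafuzugaz
lemma: inaf; CLASS=vo; SUR=lu


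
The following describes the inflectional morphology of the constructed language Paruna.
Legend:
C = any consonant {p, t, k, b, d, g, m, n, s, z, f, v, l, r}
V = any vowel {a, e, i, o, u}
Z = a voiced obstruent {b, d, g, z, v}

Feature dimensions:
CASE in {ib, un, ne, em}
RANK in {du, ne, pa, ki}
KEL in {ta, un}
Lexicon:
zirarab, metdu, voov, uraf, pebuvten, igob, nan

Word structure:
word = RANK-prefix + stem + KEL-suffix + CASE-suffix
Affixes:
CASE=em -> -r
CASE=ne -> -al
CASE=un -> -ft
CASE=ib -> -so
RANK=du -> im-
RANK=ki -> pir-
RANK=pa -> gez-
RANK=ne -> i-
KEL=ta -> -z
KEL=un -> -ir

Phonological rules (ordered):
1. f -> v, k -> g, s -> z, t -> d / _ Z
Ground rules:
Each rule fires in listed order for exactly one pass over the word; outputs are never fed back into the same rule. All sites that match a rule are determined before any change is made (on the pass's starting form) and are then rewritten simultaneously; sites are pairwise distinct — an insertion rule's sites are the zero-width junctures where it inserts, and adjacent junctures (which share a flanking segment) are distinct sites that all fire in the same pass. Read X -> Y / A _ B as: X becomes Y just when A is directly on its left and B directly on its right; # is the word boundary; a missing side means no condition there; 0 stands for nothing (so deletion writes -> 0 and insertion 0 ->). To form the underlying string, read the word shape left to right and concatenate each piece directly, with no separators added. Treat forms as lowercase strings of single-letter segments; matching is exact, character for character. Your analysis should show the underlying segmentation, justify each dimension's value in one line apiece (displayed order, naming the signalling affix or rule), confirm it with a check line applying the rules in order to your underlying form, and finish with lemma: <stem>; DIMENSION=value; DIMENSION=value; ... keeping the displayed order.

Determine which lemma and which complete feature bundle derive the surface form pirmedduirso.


underlying: pir-metdu-ir-so
CASE=ib - signalled by the affix -so
RANK=ki - signalled by the affix pir-
KEL=un - signalled by the affix -ir
check: pirmetduirso -> pirmedduirso
lemma: metdu; CASE=ib; RANK=ki; KEL=un


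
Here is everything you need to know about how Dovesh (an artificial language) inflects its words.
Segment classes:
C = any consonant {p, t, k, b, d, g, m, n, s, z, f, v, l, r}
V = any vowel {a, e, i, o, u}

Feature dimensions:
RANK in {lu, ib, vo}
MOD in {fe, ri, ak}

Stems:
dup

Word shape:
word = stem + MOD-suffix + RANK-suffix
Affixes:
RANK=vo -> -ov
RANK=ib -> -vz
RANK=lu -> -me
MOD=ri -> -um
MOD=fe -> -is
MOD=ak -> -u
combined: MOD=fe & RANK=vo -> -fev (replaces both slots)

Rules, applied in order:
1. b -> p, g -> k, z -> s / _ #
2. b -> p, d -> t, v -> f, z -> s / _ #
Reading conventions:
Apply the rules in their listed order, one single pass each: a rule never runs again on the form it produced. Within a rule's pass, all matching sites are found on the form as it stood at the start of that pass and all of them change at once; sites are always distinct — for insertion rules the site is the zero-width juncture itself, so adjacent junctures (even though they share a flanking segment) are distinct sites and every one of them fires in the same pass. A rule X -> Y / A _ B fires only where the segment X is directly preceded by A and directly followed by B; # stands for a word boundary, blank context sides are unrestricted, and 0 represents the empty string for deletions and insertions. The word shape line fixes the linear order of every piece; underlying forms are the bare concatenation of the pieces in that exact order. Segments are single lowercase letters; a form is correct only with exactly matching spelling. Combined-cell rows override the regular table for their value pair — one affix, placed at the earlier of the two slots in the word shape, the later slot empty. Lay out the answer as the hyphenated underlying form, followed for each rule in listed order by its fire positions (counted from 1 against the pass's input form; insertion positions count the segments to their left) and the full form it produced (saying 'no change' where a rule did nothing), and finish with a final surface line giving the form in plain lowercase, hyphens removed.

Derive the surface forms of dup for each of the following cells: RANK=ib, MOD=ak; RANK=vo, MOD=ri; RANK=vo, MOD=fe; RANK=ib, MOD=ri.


cell RANK=ib, MOD=ak:
underlying: dup-u-vz
1. b -> p, g -> k, z -> s / _ #: fires at position(s) 6: dupuvs
2. b -> p, d -> t, v -> f, z -> s / _ #: no change
surface: dupuvs

cell RANK=vo, MOD=ri:
underlying: dup-um-ov
1. b -> p, g -> k, z -> s / _ #: no change
2. b -> p, d -> t, v -> f, z -> s / _ #: fires at position(s) 7: dupumof
surface: dupumof

cell RANK=vo, MOD=fe:
underlying: dup-fev
1. b -> p, g -> k, z -> s / _ #: no change
2. b -> p, d -> t, v -> f, z -> s / _ #: fires at position(s) 6: dupfef
surface: dupfef

cell RANK=ib, MOD=ri:
underlying: dup-um-vz
1. b -> p, g -> k, z -> s / _ #: fires at position(s) 7: dupumvs
2. b -> p, d -> t, v -> f, z -> s / _ #: no change
surface: dupumvs
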